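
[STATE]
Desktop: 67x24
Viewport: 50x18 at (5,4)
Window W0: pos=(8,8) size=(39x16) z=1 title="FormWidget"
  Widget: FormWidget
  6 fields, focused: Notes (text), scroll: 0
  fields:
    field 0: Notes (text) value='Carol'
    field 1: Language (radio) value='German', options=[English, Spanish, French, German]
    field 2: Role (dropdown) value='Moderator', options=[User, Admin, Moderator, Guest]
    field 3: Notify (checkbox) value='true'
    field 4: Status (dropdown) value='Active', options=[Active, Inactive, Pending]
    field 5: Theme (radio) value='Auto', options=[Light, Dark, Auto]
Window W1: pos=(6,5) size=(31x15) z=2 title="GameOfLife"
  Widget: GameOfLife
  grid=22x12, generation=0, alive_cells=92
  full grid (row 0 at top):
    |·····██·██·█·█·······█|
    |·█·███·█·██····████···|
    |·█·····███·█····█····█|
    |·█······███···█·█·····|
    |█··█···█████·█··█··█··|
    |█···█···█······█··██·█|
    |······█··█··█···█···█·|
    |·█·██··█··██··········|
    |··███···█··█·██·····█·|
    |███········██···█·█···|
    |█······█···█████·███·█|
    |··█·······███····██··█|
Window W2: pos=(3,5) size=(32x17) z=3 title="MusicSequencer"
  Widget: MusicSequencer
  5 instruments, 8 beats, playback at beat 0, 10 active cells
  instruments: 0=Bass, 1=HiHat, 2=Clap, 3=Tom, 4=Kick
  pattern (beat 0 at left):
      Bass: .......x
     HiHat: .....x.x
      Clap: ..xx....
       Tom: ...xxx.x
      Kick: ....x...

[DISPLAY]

                                                  
━━━━━━━━━━━━━━━━━━━━━━━━━━━━━┓━┓                  
MusicSequencer               ┃ ┃                  
─────────────────────────────┨─┨                  
     ▼1234567                ┃ ┃━━━━━━━━━┓        
 Bass·······█                ┃ ┃         ┃        
HiHat·····█·█                ┃ ┃─────────┨        
 Clap··██····                ┃ ┃        ]┃        
  Tom···███·█                ┃ ┃ ) Spanis┃        
 Kick····█···                ┃ ┃       ▼]┃        
                             ┃ ┃         ┃        
                             ┃ ┃       ▼]┃        
                             ┃ ┃ Dark  (●┃        
                             ┃ ┃         ┃        
                             ┃ ┃         ┃        
                             ┃━┛         ┃        
                             ┃           ┃        
━━━━━━━━━━━━━━━━━━━━━━━━━━━━━┛           ┃        


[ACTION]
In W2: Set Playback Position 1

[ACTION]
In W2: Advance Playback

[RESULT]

                                                  
━━━━━━━━━━━━━━━━━━━━━━━━━━━━━┓━┓                  
MusicSequencer               ┃ ┃                  
─────────────────────────────┨─┨                  
     01▼34567                ┃ ┃━━━━━━━━━┓        
 Bass·······█                ┃ ┃         ┃        
HiHat·····█·█                ┃ ┃─────────┨        
 Clap··██····                ┃ ┃        ]┃        
  Tom···███·█                ┃ ┃ ) Spanis┃        
 Kick····█···                ┃ ┃       ▼]┃        
                             ┃ ┃         ┃        
                             ┃ ┃       ▼]┃        
                             ┃ ┃ Dark  (●┃        
                             ┃ ┃         ┃        
                             ┃ ┃         ┃        
                             ┃━┛         ┃        
                             ┃           ┃        
━━━━━━━━━━━━━━━━━━━━━━━━━━━━━┛           ┃        


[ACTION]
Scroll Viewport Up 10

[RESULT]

                                                  
                                                  
                                                  
                                                  
                                                  
━━━━━━━━━━━━━━━━━━━━━━━━━━━━━┓━┓                  
MusicSequencer               ┃ ┃                  
─────────────────────────────┨─┨                  
     01▼34567                ┃ ┃━━━━━━━━━┓        
 Bass·······█                ┃ ┃         ┃        
HiHat·····█·█                ┃ ┃─────────┨        
 Clap··██····                ┃ ┃        ]┃        
  Tom···███·█                ┃ ┃ ) Spanis┃        
 Kick····█···                ┃ ┃       ▼]┃        
                             ┃ ┃         ┃        
                             ┃ ┃       ▼]┃        
                             ┃ ┃ Dark  (●┃        
                             ┃ ┃         ┃        


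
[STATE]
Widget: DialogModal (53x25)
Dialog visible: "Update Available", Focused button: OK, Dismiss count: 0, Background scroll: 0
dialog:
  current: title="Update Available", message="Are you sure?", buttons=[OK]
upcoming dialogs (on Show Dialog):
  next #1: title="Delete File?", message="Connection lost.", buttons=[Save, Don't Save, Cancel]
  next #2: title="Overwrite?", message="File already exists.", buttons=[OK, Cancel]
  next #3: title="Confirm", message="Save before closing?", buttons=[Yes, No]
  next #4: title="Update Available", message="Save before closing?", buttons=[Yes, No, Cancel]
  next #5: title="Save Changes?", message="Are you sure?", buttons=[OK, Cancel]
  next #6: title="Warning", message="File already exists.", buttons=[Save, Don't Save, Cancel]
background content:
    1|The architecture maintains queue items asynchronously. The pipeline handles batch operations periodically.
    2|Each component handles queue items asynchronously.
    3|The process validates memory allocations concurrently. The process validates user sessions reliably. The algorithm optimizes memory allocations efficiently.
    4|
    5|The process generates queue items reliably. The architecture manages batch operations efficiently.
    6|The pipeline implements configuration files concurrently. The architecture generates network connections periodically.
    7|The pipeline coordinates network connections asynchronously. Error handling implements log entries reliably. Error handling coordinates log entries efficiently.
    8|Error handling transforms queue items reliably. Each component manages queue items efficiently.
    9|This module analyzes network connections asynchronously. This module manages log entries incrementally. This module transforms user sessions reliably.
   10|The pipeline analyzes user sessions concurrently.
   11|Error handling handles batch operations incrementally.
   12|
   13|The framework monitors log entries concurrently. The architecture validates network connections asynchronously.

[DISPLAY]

The architecture maintains queue items asynchronously
Each component handles queue items asynchronously.   
The process validates memory allocations concurrently
                                                     
The process generates queue items reliably. The archi
The pipeline implements configuration files concurren
The pipeline coordinates network connections asynchro
Error handling transforms queue items reliably. Each 
This module analyzes network connections asynchronous
The pipeline analyzes user sessions concurrently.    
Error handling h┌──────────────────┐ons incrementally
                │ Update Available │                 
The framework mo│  Are you sure?   │oncurrently. The 
                │       [OK]       │                 
                └──────────────────┘                 
                                                     
                                                     
                                                     
                                                     
                                                     
                                                     
                                                     
                                                     
                                                     
                                                     


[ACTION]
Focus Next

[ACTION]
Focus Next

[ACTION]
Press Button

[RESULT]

The architecture maintains queue items asynchronously
Each component handles queue items asynchronously.   
The process validates memory allocations concurrently
                                                     
The process generates queue items reliably. The archi
The pipeline implements configuration files concurren
The pipeline coordinates network connections asynchro
Error handling transforms queue items reliably. Each 
This module analyzes network connections asynchronous
The pipeline analyzes user sessions concurrently.    
Error handling handles batch operations incrementally
                                                     
The framework monitors log entries concurrently. The 
                                                     
                                                     
                                                     
                                                     
                                                     
                                                     
                                                     
                                                     
                                                     
                                                     
                                                     
                                                     


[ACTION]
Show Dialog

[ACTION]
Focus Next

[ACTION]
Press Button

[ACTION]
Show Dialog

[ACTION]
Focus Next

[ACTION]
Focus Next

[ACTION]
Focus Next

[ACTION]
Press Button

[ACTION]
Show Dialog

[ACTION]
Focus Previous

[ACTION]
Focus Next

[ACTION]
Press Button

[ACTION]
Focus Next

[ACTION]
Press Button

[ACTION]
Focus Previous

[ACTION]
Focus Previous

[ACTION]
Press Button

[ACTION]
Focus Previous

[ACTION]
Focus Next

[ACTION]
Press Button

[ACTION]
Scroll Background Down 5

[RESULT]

The pipeline implements configuration files concurren
The pipeline coordinates network connections asynchro
Error handling transforms queue items reliably. Each 
This module analyzes network connections asynchronous
The pipeline analyzes user sessions concurrently.    
Error handling handles batch operations incrementally
                                                     
The framework monitors log entries concurrently. The 
                                                     
                                                     
                                                     
                                                     
                                                     
                                                     
                                                     
                                                     
                                                     
                                                     
                                                     
                                                     
                                                     
                                                     
                                                     
                                                     
                                                     


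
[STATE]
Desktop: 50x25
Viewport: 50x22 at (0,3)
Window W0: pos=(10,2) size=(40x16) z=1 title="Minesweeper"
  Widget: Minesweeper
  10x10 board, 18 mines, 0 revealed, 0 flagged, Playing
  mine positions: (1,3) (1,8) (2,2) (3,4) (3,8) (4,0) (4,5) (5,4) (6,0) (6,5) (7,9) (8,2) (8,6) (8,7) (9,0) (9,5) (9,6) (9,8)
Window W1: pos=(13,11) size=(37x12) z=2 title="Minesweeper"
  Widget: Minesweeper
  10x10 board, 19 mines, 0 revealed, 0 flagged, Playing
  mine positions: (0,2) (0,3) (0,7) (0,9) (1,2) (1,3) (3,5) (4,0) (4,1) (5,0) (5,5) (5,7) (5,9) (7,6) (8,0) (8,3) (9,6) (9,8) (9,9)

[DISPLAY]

          ┃ Minesweeper                          ┃
          ┠──────────────────────────────────────┨
          ┃■■■■■■■■■■                            ┃
          ┃■■■■■■■■■■                            ┃
          ┃■■■■■■■■■■                            ┃
          ┃■■■■■■■■■■                            ┃
          ┃■■■■■■■■■■                            ┃
          ┃■■■■■■■■■■                            ┃
          ┃■■┏━━━━━━━━━━━━━━━━━━━━━━━━━━━━━━━━━━━┓
          ┃■■┃ Minesweeper                       ┃
          ┃■■┠───────────────────────────────────┨
          ┃■■┃■■■■■■■■■■                         ┃
          ┃  ┃■■■■■■■■■■                         ┃
          ┃  ┃■■■■■■■■■■                         ┃
          ┗━━┃■■■■■■■■■■                         ┃
             ┃■■■■■■■■■■                         ┃
             ┃■■■■■■■■■■                         ┃
             ┃■■■■■■■■■■                         ┃
             ┃■■■■■■■■■■                         ┃
             ┗━━━━━━━━━━━━━━━━━━━━━━━━━━━━━━━━━━━┛
                                                  
                                                  


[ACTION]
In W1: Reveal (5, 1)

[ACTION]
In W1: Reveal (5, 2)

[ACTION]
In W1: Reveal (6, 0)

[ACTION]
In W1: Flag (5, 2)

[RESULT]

          ┃ Minesweeper                          ┃
          ┠──────────────────────────────────────┨
          ┃■■■■■■■■■■                            ┃
          ┃■■■■■■■■■■                            ┃
          ┃■■■■■■■■■■                            ┃
          ┃■■■■■■■■■■                            ┃
          ┃■■■■■■■■■■                            ┃
          ┃■■■■■■■■■■                            ┃
          ┃■■┏━━━━━━━━━━━━━━━━━━━━━━━━━━━━━━━━━━━┓
          ┃■■┃ Minesweeper                       ┃
          ┃■■┠───────────────────────────────────┨
          ┃■■┃■■■■■■■■■■                         ┃
          ┃  ┃■■■■■■■■■■                         ┃
          ┃  ┃■■■■■■■■■■                         ┃
          ┗━━┃■■■■■■■■■■                         ┃
             ┃■■■■■■■■■■                         ┃
             ┃■31■■■■■■■                         ┃
             ┃1■■■■■■■■■                         ┃
             ┃■■■■■■■■■■                         ┃
             ┗━━━━━━━━━━━━━━━━━━━━━━━━━━━━━━━━━━━┛
                                                  
                                                  


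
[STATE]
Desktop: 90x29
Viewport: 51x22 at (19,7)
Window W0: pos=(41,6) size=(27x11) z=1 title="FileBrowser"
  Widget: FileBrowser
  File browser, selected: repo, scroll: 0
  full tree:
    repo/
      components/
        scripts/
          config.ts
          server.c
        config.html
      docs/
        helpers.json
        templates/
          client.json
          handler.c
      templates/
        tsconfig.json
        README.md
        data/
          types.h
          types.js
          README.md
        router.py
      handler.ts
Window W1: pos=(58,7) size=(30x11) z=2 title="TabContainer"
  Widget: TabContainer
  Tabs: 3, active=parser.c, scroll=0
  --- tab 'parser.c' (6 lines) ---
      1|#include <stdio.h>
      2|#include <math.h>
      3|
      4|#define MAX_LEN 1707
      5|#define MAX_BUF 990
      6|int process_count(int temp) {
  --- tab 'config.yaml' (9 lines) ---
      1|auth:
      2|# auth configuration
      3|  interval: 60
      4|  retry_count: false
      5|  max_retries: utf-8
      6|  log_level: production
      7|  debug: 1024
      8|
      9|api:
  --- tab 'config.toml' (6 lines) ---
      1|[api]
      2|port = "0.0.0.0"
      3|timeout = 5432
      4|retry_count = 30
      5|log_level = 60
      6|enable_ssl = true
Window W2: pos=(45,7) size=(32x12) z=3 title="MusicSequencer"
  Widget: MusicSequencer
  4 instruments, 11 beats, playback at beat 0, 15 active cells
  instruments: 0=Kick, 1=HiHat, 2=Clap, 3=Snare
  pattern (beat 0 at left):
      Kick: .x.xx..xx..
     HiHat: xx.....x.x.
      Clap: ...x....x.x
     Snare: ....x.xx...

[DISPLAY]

                      ┃ Fi┏━━━━━━━━━━━━━━━━━━━━━━━━
                      ┠───┃ MusicSequencer         
                      ┃> [┠────────────────────────
                      ┃   ┃      ▼1234567890       
                      ┃   ┃  Kick·█·██··██··       
                      ┃   ┃ HiHat██·····█·█·       
                      ┃   ┃  Clap···█····█·█       
                      ┃   ┃ Snare····█·██···       
                      ┃   ┃                        
                      ┗━━━┃                        
                          ┃                        
                          ┗━━━━━━━━━━━━━━━━━━━━━━━━
                                                   
                                                   
                                                   
                                                   
                                                   
                                                   
                                                   
                                                   
                                                   
                                                   


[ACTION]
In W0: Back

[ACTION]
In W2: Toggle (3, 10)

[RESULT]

                      ┃ Fi┏━━━━━━━━━━━━━━━━━━━━━━━━
                      ┠───┃ MusicSequencer         
                      ┃> [┠────────────────────────
                      ┃   ┃      ▼1234567890       
                      ┃   ┃  Kick·█·██··██··       
                      ┃   ┃ HiHat██·····█·█·       
                      ┃   ┃  Clap···█····█·█       
                      ┃   ┃ Snare····█·██··█       
                      ┃   ┃                        
                      ┗━━━┃                        
                          ┃                        
                          ┗━━━━━━━━━━━━━━━━━━━━━━━━
                                                   
                                                   
                                                   
                                                   
                                                   
                                                   
                                                   
                                                   
                                                   
                                                   


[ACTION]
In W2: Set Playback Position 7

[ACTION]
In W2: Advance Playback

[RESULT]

                      ┃ Fi┏━━━━━━━━━━━━━━━━━━━━━━━━
                      ┠───┃ MusicSequencer         
                      ┃> [┠────────────────────────
                      ┃   ┃      01234567▼90       
                      ┃   ┃  Kick·█·██··██··       
                      ┃   ┃ HiHat██·····█·█·       
                      ┃   ┃  Clap···█····█·█       
                      ┃   ┃ Snare····█·██··█       
                      ┃   ┃                        
                      ┗━━━┃                        
                          ┃                        
                          ┗━━━━━━━━━━━━━━━━━━━━━━━━
                                                   
                                                   
                                                   
                                                   
                                                   
                                                   
                                                   
                                                   
                                                   
                                                   


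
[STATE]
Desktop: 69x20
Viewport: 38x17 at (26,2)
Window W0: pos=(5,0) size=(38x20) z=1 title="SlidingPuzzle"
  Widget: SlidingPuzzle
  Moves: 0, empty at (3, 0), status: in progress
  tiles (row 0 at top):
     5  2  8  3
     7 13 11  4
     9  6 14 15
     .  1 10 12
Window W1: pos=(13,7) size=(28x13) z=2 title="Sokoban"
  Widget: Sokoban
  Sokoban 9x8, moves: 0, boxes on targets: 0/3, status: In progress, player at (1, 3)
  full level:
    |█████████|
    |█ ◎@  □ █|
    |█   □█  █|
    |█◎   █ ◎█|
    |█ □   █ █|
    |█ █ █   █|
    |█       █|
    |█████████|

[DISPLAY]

────────────────┨                     
┐               ┃                     
│               ┃                     
┤               ┃                     
│               ┃                     
━━━━━━━━━━━━━━┓ ┃                     
              ┃ ┃                     
──────────────┨ ┃                     
              ┃ ┃                     
              ┃ ┃                     
              ┃ ┃                     
              ┃ ┃                     
              ┃ ┃                     
              ┃ ┃                     
              ┃ ┃                     
              ┃ ┃                     
3             ┃ ┃                     


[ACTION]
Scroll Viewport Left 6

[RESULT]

──────────────────────┨               
─┬────┐               ┃               
 │  3 │               ┃               
─┼────┤               ┃               
 │  4 │               ┃               
━━━━━━━━━━━━━━━━━━━━┓ ┃               
an                  ┃ ┃               
────────────────────┨ ┃               
███                 ┃ ┃               
□ █                 ┃ ┃               
  █                 ┃ ┃               
 ◎█                 ┃ ┃               
█ █                 ┃ ┃               
  █                 ┃ ┃               
  █                 ┃ ┃               
███                 ┃ ┃               
 0  0/3             ┃ ┃               


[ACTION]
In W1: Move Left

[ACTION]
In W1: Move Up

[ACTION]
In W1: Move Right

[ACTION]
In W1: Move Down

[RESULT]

──────────────────────┨               
─┬────┐               ┃               
 │  3 │               ┃               
─┼────┤               ┃               
 │  4 │               ┃               
━━━━━━━━━━━━━━━━━━━━┓ ┃               
an                  ┃ ┃               
────────────────────┨ ┃               
███                 ┃ ┃               
□ █                 ┃ ┃               
  █                 ┃ ┃               
 ◎█                 ┃ ┃               
█ █                 ┃ ┃               
  █                 ┃ ┃               
  █                 ┃ ┃               
███                 ┃ ┃               
 3  0/3             ┃ ┃               


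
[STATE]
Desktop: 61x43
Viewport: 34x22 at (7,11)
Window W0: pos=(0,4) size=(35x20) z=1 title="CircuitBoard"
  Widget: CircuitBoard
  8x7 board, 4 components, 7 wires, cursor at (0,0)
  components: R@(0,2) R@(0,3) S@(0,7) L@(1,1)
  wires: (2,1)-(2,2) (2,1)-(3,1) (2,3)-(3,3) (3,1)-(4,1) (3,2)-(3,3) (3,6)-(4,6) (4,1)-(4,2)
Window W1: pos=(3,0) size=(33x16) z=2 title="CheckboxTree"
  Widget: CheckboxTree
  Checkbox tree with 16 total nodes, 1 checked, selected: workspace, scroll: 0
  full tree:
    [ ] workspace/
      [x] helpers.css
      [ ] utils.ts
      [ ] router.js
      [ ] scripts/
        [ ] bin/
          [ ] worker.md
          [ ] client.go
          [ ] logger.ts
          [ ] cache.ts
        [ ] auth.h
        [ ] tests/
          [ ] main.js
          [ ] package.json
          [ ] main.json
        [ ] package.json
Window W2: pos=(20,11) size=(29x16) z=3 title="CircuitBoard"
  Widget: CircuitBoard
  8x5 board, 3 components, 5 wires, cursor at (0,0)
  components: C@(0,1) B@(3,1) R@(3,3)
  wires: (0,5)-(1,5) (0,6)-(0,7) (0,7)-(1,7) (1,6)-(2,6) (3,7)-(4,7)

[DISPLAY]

    [ ] logge┏━━━━━━━━━━━━━━━━━━━━
    [ ] cache┃ CircuitBoard       
  [ ] auth.h ┠────────────────────
  [ ] tests/ ┃   0 1 2 3 4 5 6 7  
━━━━━━━━━━━━━┃0  [.]  C           
  · ─ ·      ┃                    
             ┃1                   
             ┃                    
             ┃2                   
             ┃                    
: (0,0)      ┃3       B       R   
             ┃                    
━━━━━━━━━━━━━┃4                   
             ┃Cursor: (0,0)       
             ┃                    
             ┗━━━━━━━━━━━━━━━━━━━━
                                  
                                  
                                  
                                  
                                  
                                  


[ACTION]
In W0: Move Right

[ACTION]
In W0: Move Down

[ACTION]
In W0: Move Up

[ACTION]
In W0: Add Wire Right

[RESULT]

    [ ] logge┏━━━━━━━━━━━━━━━━━━━━
    [ ] cache┃ CircuitBoard       
  [ ] auth.h ┠────────────────────
  [ ] tests/ ┃   0 1 2 3 4 5 6 7  
━━━━━━━━━━━━━┃0  [.]  C           
  · ─ ·      ┃                    
             ┃1                   
             ┃                    
             ┃2                   
             ┃                    
: (0,1)      ┃3       B       R   
             ┃                    
━━━━━━━━━━━━━┃4                   
             ┃Cursor: (0,0)       
             ┃                    
             ┗━━━━━━━━━━━━━━━━━━━━
                                  
                                  
                                  
                                  
                                  
                                  


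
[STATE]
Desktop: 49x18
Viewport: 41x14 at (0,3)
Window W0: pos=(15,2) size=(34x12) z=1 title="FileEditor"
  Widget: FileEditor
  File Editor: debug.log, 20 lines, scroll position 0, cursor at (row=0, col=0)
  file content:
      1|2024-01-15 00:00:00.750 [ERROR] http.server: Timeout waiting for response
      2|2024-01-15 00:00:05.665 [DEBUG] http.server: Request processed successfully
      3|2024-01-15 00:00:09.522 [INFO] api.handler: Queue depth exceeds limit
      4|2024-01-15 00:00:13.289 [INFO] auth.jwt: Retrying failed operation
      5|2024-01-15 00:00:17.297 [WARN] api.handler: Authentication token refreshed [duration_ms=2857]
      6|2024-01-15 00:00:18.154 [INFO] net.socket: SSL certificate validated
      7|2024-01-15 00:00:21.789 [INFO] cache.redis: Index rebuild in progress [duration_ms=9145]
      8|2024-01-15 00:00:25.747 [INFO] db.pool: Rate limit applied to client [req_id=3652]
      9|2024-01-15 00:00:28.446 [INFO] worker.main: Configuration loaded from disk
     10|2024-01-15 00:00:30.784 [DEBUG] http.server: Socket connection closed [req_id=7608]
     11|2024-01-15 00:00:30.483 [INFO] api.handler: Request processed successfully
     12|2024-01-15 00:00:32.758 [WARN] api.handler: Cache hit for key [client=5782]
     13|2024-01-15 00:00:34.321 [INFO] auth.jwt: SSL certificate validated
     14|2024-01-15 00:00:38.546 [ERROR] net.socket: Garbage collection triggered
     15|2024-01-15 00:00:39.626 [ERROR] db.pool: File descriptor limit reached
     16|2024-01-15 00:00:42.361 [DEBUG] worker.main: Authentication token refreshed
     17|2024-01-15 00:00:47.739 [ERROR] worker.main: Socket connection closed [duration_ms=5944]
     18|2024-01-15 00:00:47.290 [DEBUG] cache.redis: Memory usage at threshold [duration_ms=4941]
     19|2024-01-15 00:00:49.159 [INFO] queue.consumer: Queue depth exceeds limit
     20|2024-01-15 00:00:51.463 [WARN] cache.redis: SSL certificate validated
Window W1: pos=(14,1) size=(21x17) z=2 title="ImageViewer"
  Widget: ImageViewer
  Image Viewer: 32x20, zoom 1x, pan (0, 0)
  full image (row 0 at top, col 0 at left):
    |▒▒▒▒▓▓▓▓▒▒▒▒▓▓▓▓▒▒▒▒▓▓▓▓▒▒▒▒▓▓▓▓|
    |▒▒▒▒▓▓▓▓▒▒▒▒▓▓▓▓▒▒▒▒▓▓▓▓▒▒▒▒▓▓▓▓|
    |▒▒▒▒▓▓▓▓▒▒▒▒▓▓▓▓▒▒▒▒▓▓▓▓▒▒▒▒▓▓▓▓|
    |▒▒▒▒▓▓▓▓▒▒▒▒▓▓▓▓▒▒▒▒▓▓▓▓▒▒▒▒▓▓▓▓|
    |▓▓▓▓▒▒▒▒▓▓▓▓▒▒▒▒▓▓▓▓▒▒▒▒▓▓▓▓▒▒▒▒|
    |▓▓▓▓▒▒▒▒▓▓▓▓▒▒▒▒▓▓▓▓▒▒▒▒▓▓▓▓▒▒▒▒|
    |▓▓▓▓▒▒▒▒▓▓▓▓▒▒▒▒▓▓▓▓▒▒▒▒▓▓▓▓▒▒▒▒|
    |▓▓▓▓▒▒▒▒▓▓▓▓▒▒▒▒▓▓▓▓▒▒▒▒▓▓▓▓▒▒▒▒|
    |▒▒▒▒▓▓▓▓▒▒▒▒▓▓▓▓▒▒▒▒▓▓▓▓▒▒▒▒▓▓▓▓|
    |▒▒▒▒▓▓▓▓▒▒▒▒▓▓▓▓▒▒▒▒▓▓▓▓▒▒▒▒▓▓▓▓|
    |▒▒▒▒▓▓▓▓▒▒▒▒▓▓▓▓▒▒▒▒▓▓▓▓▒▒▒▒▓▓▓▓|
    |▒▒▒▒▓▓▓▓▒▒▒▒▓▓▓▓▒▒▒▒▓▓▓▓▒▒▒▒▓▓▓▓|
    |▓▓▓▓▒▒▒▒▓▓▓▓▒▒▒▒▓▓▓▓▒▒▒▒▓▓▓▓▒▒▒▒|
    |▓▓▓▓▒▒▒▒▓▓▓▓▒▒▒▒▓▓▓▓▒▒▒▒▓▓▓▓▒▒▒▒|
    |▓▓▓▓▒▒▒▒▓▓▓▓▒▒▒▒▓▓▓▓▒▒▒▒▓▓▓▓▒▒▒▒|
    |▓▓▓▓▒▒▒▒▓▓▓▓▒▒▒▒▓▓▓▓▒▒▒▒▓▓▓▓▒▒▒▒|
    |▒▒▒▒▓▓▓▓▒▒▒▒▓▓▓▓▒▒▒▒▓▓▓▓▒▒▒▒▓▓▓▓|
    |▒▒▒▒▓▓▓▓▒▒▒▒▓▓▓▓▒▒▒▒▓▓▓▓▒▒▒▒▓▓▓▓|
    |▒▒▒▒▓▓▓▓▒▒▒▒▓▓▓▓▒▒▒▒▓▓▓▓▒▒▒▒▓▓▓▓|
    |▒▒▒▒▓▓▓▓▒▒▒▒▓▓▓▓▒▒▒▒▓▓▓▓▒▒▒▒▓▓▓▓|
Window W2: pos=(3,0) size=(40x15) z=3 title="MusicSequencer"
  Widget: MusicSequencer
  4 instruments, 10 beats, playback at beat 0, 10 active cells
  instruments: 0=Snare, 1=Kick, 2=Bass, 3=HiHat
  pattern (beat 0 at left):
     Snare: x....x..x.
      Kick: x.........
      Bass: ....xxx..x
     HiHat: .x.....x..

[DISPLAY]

   ┃      ▼123456789                     
   ┃ Snare█····█··█·                     
   ┃  Kick█·········                     
   ┃  Bass····███··█                     
   ┃ HiHat·█·····█··                     
   ┃                                     
   ┃                                     
   ┃                                     
   ┃                                     
   ┃                                     
   ┃                                     
   ┗━━━━━━━━━━━━━━━━━━━━━━━━━━━━━━━━━━━━━
              ┃▒▒▒▒▓▓▓▓▒▒▒▒▓▓▓▓▒▒▒┃      
              ┃▓▓▓▓▒▒▒▒▓▓▓▓▒▒▒▒▓▓▓┃      


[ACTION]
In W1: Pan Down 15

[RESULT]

   ┃      ▼123456789                     
   ┃ Snare█····█··█·                     
   ┃  Kick█·········                     
   ┃  Bass····███··█                     
   ┃ HiHat·█·····█··                     
   ┃                                     
   ┃                                     
   ┃                                     
   ┃                                     
   ┃                                     
   ┃                                     
   ┗━━━━━━━━━━━━━━━━━━━━━━━━━━━━━━━━━━━━━
              ┃                   ┃      
              ┃                   ┃      


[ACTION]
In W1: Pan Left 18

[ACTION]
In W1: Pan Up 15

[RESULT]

   ┃      ▼123456789                     
   ┃ Snare█····█··█·                     
   ┃  Kick█·········                     
   ┃  Bass····███··█                     
   ┃ HiHat·█·····█··                     
   ┃                                     
   ┃                                     
   ┃                                     
   ┃                                     
   ┃                                     
   ┃                                     
   ┗━━━━━━━━━━━━━━━━━━━━━━━━━━━━━━━━━━━━━
              ┃▒▒▒▒▓▓▓▓▒▒▒▒▓▓▓▓▒▒▒┃      
              ┃▓▓▓▓▒▒▒▒▓▓▓▓▒▒▒▒▓▓▓┃      


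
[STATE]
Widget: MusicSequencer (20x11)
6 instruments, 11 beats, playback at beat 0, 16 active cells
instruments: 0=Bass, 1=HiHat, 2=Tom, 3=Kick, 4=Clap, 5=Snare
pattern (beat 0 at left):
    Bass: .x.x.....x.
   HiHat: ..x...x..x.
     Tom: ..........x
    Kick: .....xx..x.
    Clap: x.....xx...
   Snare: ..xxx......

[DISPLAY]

      ▼1234567890   
  Bass·█·█·····█·   
 HiHat··█···█··█·   
   Tom··········█   
  Kick·····██··█·   
  Clap█·····██···   
 Snare··███······   
                    
                    
                    
                    


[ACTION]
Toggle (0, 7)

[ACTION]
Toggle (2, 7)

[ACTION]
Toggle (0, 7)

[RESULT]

      ▼1234567890   
  Bass·█·█·····█·   
 HiHat··█···█··█·   
   Tom·······█··█   
  Kick·····██··█·   
  Clap█·····██···   
 Snare··███······   
                    
                    
                    
                    


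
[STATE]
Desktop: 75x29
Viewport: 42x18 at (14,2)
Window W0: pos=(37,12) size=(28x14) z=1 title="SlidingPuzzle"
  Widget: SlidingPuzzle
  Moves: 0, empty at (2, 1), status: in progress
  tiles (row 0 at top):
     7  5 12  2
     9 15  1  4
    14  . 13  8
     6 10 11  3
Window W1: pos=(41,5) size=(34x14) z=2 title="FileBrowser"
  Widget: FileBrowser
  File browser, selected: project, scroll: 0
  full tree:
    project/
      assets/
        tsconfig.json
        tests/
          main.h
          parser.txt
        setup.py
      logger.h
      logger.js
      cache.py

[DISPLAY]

                                          
                                          
                                          
                           ┏━━━━━━━━━━━━━━
                           ┃ FileBrowser  
                           ┠──────────────
                           ┃> [-] project/
                           ┃    [+] assets
                           ┃    logger.h  
                           ┃    logger.js 
                       ┏━━━┃    cache.py  
                       ┃ Sl┃              
                       ┠───┃              
                       ┃┌──┃              
                       ┃│  ┃              
                       ┃├──┃              
                       ┃│  ┗━━━━━━━━━━━━━━
                       ┃├────┼────┼────┼──


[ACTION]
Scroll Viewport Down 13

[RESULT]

                           ┃    logger.js 
                       ┏━━━┃    cache.py  
                       ┃ Sl┃              
                       ┠───┃              
                       ┃┌──┃              
                       ┃│  ┃              
                       ┃├──┃              
                       ┃│  ┗━━━━━━━━━━━━━━
                       ┃├────┼────┼────┼──
                       ┃│ 14 │    │ 13 │  
                       ┃├────┼────┼────┼──
                       ┃│  6 │ 10 │ 11 │  
                       ┃└────┴────┴────┴──
                       ┃Moves: 0          
                       ┗━━━━━━━━━━━━━━━━━━
                                          
                                          
                                          


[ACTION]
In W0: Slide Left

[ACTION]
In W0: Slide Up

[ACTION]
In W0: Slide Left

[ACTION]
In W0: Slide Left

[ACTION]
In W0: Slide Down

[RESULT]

                           ┃    logger.js 
                       ┏━━━┃    cache.py  
                       ┃ Sl┃              
                       ┠───┃              
                       ┃┌──┃              
                       ┃│  ┃              
                       ┃├──┃              
                       ┃│  ┗━━━━━━━━━━━━━━
                       ┃├────┼────┼────┼──
                       ┃│ 14 │ 13 │ 11 │  
                       ┃├────┼────┼────┼──
                       ┃│  6 │ 10 │  3 │  
                       ┃└────┴────┴────┴──
                       ┃Moves: 4          
                       ┗━━━━━━━━━━━━━━━━━━
                                          
                                          
                                          
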